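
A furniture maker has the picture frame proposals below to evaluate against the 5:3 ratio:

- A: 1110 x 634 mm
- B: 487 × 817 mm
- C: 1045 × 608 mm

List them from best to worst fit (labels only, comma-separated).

A: 1110/634 ≈ 1.751 → |1.751 − 1.667| = 0.084
B: 817/487 ≈ 1.678 → |1.678 − 1.667| = 0.011
C: 1045/608 ≈ 1.719 → |1.719 − 1.667| = 0.052

B, C, A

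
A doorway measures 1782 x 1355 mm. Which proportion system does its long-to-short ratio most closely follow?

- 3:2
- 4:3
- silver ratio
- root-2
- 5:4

1782/1355 ≈ 1.315. Nearest candidates are 4:3 (1.333, off by 0.018) and 5:4 (1.250, off by 0.065).

4:3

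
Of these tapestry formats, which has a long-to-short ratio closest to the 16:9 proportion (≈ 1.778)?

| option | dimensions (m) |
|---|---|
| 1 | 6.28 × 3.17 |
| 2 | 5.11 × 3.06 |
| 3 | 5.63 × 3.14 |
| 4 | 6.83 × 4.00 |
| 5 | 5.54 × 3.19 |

Ratios (long/short): 1 ≈ 1.981; 2 ≈ 1.670; 3 ≈ 1.793; 4 ≈ 1.708; 5 ≈ 1.737.
16:9 ≈ 1.778; option 3 is nearest (Δ 0.015).

3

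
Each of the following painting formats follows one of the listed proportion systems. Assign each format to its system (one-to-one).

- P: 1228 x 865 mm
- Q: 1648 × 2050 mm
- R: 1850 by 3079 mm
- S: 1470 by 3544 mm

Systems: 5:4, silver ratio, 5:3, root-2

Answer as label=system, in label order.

Ratios: P ≈ 1.420; Q ≈ 1.244; R ≈ 1.664; S ≈ 2.411.
Targets: 5:4 ≈ 1.250; silver ratio ≈ 2.414; 5:3 ≈ 1.667; root-2 ≈ 1.414.

P=root-2, Q=5:4, R=5:3, S=silver ratio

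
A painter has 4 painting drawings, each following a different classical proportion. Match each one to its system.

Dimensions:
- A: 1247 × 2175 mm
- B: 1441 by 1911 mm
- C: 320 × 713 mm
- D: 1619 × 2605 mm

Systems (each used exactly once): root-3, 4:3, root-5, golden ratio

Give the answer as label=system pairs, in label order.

A = 2175/1247 ≈ 1.744 → root-3 (1.732)
B = 1911/1441 ≈ 1.326 → 4:3 (1.333)
C = 713/320 ≈ 2.228 → root-5 (2.236)
D = 2605/1619 ≈ 1.609 → golden ratio (1.618)

A=root-3, B=4:3, C=root-5, D=golden ratio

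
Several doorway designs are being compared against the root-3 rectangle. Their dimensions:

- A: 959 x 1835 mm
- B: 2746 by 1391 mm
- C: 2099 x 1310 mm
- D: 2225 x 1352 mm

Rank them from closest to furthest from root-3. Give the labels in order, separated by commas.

Ratios: A = 1835 / 959 ≈ 1.913; B = 2746 / 1391 ≈ 1.974; C = 2099 / 1310 ≈ 1.602; D = 2225 / 1352 ≈ 1.646.
|Δ from 1.732|: A 0.181; B 0.242; C 0.130; D 0.086.

D, C, A, B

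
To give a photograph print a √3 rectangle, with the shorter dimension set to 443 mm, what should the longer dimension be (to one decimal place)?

767.3 mm

root-3 ≈ 1.73205.
Longer side = 443 × 1.73205 ≈ 767.298 → 767.3 mm.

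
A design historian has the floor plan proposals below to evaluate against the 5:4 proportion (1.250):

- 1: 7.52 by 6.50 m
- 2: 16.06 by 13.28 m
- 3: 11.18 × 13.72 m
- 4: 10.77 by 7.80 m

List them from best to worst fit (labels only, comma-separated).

Ratios: 1 = 7.52 / 6.50 ≈ 1.157; 2 = 16.06 / 13.28 ≈ 1.209; 3 = 13.72 / 11.18 ≈ 1.227; 4 = 10.77 / 7.80 ≈ 1.381.
|Δ from 1.250|: 1 0.093; 2 0.041; 3 0.023; 4 0.131.

3, 2, 1, 4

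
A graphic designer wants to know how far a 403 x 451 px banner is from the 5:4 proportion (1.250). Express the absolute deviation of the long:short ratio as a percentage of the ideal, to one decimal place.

10.5%

Ratio = 451 / 403 ≈ 1.1191.
Ideal 5:4 = 1.2500. |1.1191 − 1.2500| / 1.2500 ≈ 10.47% → 10.5%.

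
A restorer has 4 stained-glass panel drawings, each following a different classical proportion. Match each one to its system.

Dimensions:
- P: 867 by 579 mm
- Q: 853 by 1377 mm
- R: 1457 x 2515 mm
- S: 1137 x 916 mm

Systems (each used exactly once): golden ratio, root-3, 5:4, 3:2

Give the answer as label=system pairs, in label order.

P=3:2, Q=golden ratio, R=root-3, S=5:4

P = 867/579 ≈ 1.497 → 3:2 (1.500)
Q = 1377/853 ≈ 1.614 → golden ratio (1.618)
R = 2515/1457 ≈ 1.726 → root-3 (1.732)
S = 1137/916 ≈ 1.241 → 5:4 (1.250)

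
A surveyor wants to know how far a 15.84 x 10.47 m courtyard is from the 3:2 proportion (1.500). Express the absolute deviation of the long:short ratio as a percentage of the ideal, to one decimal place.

0.9%

Ratio = 15.84 / 10.47 ≈ 1.5129.
Ideal 3:2 = 1.5000. |1.5129 − 1.5000| / 1.5000 ≈ 0.86% → 0.9%.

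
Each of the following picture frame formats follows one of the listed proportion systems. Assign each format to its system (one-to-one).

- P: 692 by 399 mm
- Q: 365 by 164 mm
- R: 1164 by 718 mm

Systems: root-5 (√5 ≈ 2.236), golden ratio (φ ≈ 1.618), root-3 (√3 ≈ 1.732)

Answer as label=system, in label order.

P=root-3, Q=root-5, R=golden ratio

P = 692/399 ≈ 1.734 → root-3 (1.732)
Q = 365/164 ≈ 2.226 → root-5 (2.236)
R = 1164/718 ≈ 1.621 → golden ratio (1.618)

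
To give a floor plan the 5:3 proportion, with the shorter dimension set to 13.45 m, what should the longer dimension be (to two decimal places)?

5:3 ≈ 1.66667.
Longer side = 13.45 × 1.66667 ≈ 22.4167 → 22.42 m.

22.42 m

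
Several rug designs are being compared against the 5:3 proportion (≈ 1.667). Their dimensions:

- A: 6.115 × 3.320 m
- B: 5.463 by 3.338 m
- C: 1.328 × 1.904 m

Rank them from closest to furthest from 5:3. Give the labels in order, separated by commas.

Ratios: A = 6.115 / 3.320 ≈ 1.842; B = 5.463 / 3.338 ≈ 1.637; C = 1.904 / 1.328 ≈ 1.434.
|Δ from 1.667|: A 0.175; B 0.030; C 0.233.

B, A, C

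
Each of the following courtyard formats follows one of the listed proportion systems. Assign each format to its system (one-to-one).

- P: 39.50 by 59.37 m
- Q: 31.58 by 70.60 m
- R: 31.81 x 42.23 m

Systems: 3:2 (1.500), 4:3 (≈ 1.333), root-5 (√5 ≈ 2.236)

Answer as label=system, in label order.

P = 59.37/39.50 ≈ 1.503 → 3:2 (1.500)
Q = 70.60/31.58 ≈ 2.236 → root-5 (2.236)
R = 42.23/31.81 ≈ 1.328 → 4:3 (1.333)

P=3:2, Q=root-5, R=4:3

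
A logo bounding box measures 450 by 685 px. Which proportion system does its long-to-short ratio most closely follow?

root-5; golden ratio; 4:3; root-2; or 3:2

3:2

685/450 ≈ 1.522. Nearest candidates are 3:2 (1.500, off by 0.022) and golden ratio (1.618, off by 0.096).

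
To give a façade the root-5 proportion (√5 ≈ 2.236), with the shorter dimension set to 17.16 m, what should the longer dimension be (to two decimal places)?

38.37 m

root-5 ≈ 2.23607.
Longer side = 17.16 × 2.23607 ≈ 38.3710 → 38.37 m.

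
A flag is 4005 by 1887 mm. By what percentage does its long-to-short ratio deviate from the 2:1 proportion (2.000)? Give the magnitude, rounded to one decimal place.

6.1%

Ratio = 4005 / 1887 ≈ 2.1224.
Ideal 2:1 = 2.0000. |2.1224 − 2.0000| / 2.0000 ≈ 6.12% → 6.1%.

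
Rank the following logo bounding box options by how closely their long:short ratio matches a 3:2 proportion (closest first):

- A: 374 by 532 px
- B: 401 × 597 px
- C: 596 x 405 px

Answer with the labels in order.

A: 532/374 ≈ 1.422 → |1.422 − 1.500| = 0.078
B: 597/401 ≈ 1.489 → |1.489 − 1.500| = 0.011
C: 596/405 ≈ 1.472 → |1.472 − 1.500| = 0.028

B, C, A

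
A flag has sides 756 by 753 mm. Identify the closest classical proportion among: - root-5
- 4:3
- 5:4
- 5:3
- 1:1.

1:1

Ratio = 756 / 753 ≈ 1.004.
Distances: root-5 2.236 (Δ 1.232); 4:3 1.333 (Δ 0.329); 5:4 1.250 (Δ 0.246); 5:3 1.667 (Δ 0.663); 1:1 1.000 (Δ 0.004).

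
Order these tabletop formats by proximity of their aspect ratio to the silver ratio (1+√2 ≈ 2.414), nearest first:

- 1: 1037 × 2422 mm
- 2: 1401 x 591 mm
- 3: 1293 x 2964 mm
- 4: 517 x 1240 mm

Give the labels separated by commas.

4, 2, 1, 3

Ratios: 1 = 2422 / 1037 ≈ 2.336; 2 = 1401 / 591 ≈ 2.371; 3 = 2964 / 1293 ≈ 2.292; 4 = 1240 / 517 ≈ 2.398.
|Δ from 2.414|: 1 0.078; 2 0.043; 3 0.122; 4 0.016.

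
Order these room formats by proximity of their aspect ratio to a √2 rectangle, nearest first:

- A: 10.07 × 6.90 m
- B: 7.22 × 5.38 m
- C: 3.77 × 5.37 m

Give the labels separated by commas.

A: 10.07/6.90 ≈ 1.459 → |1.459 − 1.414| = 0.045
B: 7.22/5.38 ≈ 1.342 → |1.342 − 1.414| = 0.072
C: 5.37/3.77 ≈ 1.424 → |1.424 − 1.414| = 0.010

C, A, B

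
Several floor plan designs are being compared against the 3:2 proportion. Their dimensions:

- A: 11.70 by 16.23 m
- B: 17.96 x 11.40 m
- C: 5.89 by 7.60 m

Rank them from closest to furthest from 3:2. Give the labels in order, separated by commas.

B, A, C

Ratios: A = 16.23 / 11.70 ≈ 1.387; B = 17.96 / 11.40 ≈ 1.575; C = 7.60 / 5.89 ≈ 1.290.
|Δ from 1.500|: A 0.113; B 0.075; C 0.210.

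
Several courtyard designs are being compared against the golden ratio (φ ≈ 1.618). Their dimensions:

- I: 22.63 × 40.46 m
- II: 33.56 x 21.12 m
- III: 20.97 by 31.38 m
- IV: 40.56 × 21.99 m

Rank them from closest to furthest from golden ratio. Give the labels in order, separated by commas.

I: 40.46/22.63 ≈ 1.788 → |1.788 − 1.618| = 0.170
II: 33.56/21.12 ≈ 1.589 → |1.589 − 1.618| = 0.029
III: 31.38/20.97 ≈ 1.496 → |1.496 − 1.618| = 0.122
IV: 40.56/21.99 ≈ 1.844 → |1.844 − 1.618| = 0.226

II, III, I, IV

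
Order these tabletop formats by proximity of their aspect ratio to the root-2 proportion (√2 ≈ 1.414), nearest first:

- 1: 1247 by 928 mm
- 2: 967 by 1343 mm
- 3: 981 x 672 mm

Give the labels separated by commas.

2, 3, 1

Ratios: 1 = 1247 / 928 ≈ 1.344; 2 = 1343 / 967 ≈ 1.389; 3 = 981 / 672 ≈ 1.460.
|Δ from 1.414|: 1 0.070; 2 0.025; 3 0.046.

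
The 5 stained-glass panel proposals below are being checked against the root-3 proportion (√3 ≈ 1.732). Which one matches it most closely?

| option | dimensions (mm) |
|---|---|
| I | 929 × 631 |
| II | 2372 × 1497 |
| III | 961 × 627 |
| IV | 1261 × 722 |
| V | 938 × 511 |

Target root-3 ≈ 1.732.
I: 1.472 (Δ0.260)  II: 1.585 (Δ0.147)  III: 1.533 (Δ0.199)  IV: 1.747 (Δ0.015)  V: 1.836 (Δ0.104)

IV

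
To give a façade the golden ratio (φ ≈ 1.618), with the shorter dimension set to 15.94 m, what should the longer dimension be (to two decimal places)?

25.79 m

golden ratio ≈ 1.61803.
Longer side = 15.94 × 1.61803 ≈ 25.7914 → 25.79 m.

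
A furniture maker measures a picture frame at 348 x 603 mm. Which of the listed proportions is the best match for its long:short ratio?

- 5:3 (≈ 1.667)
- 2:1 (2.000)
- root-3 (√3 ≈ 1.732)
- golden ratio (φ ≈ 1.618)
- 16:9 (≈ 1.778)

Ratio = 603 / 348 ≈ 1.733.
Distances: 5:3 1.667 (Δ 0.066); 2:1 2.000 (Δ 0.267); root-3 1.732 (Δ 0.001); golden ratio 1.618 (Δ 0.115); 16:9 1.778 (Δ 0.045).

root-3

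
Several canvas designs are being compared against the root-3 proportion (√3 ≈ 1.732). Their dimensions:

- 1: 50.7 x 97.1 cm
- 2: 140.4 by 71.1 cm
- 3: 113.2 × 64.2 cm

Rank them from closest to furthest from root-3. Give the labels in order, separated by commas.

Ratios: 1 = 97.1 / 50.7 ≈ 1.915; 2 = 140.4 / 71.1 ≈ 1.975; 3 = 113.2 / 64.2 ≈ 1.763.
|Δ from 1.732|: 1 0.183; 2 0.243; 3 0.031.

3, 1, 2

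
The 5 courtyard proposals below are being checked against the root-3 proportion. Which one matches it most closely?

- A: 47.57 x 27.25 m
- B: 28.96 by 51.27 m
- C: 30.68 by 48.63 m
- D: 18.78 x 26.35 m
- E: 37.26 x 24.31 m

A

Ratios (long/short): A ≈ 1.746; B ≈ 1.770; C ≈ 1.585; D ≈ 1.403; E ≈ 1.533.
root-3 ≈ 1.732; option A is nearest (Δ 0.014).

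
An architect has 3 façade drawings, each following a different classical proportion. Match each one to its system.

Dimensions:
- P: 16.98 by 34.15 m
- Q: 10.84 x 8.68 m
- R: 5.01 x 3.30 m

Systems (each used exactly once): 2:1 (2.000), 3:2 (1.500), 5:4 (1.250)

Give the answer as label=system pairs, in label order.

Ratios: P ≈ 2.011; Q ≈ 1.249; R ≈ 1.518.
Targets: 2:1 ≈ 2.000; 3:2 ≈ 1.500; 5:4 ≈ 1.250.

P=2:1, Q=5:4, R=3:2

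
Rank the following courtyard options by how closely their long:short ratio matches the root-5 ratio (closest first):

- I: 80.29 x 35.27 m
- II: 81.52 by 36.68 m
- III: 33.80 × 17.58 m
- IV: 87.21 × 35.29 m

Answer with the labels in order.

II, I, IV, III

Ratios: I = 80.29 / 35.27 ≈ 2.276; II = 81.52 / 36.68 ≈ 2.222; III = 33.80 / 17.58 ≈ 1.923; IV = 87.21 / 35.29 ≈ 2.471.
|Δ from 2.236|: I 0.040; II 0.014; III 0.313; IV 0.235.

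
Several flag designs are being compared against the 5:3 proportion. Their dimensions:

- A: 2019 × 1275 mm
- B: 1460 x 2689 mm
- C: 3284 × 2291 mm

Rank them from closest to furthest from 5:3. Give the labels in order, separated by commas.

A: 2019/1275 ≈ 1.584 → |1.584 − 1.667| = 0.083
B: 2689/1460 ≈ 1.842 → |1.842 − 1.667| = 0.175
C: 3284/2291 ≈ 1.433 → |1.433 − 1.667| = 0.234

A, B, C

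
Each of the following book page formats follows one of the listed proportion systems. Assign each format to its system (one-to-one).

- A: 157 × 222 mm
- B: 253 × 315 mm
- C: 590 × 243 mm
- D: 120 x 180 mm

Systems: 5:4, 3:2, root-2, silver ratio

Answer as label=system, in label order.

A=root-2, B=5:4, C=silver ratio, D=3:2

Ratios: A ≈ 1.414; B ≈ 1.245; C ≈ 2.428; D ≈ 1.500.
Targets: 5:4 ≈ 1.250; 3:2 ≈ 1.500; root-2 ≈ 1.414; silver ratio ≈ 2.414.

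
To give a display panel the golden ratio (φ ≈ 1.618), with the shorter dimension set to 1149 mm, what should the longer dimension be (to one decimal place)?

1859.1 mm

golden ratio ≈ 1.61803.
Longer side = 1149 × 1.61803 ≈ 1859.116 → 1859.1 mm.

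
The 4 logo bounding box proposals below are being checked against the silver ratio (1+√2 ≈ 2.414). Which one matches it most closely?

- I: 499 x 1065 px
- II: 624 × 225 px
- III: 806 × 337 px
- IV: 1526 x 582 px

Target silver ratio ≈ 2.414.
I: 2.134 (Δ0.280)  II: 2.773 (Δ0.359)  III: 2.392 (Δ0.022)  IV: 2.622 (Δ0.208)

III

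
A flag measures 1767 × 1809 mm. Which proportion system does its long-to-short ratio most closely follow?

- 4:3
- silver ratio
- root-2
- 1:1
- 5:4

1:1

Ratio = 1809 / 1767 ≈ 1.024.
Distances: 4:3 1.333 (Δ 0.309); silver ratio 2.414 (Δ 1.390); root-2 1.414 (Δ 0.390); 1:1 1.000 (Δ 0.024); 5:4 1.250 (Δ 0.226).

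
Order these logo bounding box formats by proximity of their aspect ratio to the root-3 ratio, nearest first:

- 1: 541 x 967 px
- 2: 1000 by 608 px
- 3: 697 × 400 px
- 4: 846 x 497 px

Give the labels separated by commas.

1: 967/541 ≈ 1.787 → |1.787 − 1.732| = 0.055
2: 1000/608 ≈ 1.645 → |1.645 − 1.732| = 0.087
3: 697/400 ≈ 1.742 → |1.742 − 1.732| = 0.010
4: 846/497 ≈ 1.702 → |1.702 − 1.732| = 0.030

3, 4, 1, 2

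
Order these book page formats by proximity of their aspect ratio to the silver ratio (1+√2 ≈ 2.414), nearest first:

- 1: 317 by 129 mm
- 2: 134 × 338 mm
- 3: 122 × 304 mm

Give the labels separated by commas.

1, 3, 2

1: 317/129 ≈ 2.457 → |2.457 − 2.414| = 0.043
2: 338/134 ≈ 2.522 → |2.522 − 2.414| = 0.108
3: 304/122 ≈ 2.492 → |2.492 − 2.414| = 0.078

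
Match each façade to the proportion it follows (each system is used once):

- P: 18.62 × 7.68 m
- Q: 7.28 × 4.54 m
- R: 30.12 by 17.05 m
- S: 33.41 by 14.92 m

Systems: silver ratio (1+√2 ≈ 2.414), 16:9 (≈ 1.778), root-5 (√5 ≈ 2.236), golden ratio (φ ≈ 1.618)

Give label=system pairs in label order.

P = 18.62/7.68 ≈ 2.424 → silver ratio (2.414)
Q = 7.28/4.54 ≈ 1.604 → golden ratio (1.618)
R = 30.12/17.05 ≈ 1.767 → 16:9 (1.778)
S = 33.41/14.92 ≈ 2.239 → root-5 (2.236)

P=silver ratio, Q=golden ratio, R=16:9, S=root-5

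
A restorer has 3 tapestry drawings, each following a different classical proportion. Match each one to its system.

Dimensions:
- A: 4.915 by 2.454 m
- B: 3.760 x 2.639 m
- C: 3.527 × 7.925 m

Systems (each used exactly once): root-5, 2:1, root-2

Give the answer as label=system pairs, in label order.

A=2:1, B=root-2, C=root-5

A = 4.915/2.454 ≈ 2.003 → 2:1 (2.000)
B = 3.760/2.639 ≈ 1.425 → root-2 (1.414)
C = 7.925/3.527 ≈ 2.247 → root-5 (2.236)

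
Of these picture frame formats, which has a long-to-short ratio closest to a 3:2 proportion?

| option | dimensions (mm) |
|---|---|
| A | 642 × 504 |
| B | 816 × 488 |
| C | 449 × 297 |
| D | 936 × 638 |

Target 3:2 ≈ 1.500.
A: 1.274 (Δ0.226)  B: 1.672 (Δ0.172)  C: 1.512 (Δ0.012)  D: 1.467 (Δ0.033)

C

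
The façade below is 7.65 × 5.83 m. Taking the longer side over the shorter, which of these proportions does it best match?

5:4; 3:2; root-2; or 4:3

4:3

7.65/5.83 ≈ 1.312. Nearest candidates are 4:3 (1.333, off by 0.021) and 5:4 (1.250, off by 0.062).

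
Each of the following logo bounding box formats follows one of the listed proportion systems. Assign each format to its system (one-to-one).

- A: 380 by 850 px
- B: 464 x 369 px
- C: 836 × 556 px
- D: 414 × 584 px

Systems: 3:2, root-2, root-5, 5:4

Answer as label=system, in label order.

A = 850/380 ≈ 2.237 → root-5 (2.236)
B = 464/369 ≈ 1.257 → 5:4 (1.250)
C = 836/556 ≈ 1.504 → 3:2 (1.500)
D = 584/414 ≈ 1.411 → root-2 (1.414)

A=root-5, B=5:4, C=3:2, D=root-2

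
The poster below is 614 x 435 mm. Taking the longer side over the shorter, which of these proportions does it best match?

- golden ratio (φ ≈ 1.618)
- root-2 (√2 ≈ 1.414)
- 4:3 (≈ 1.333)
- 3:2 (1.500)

root-2

614/435 ≈ 1.411. Nearest candidates are root-2 (1.414, off by 0.003) and 4:3 (1.333, off by 0.078).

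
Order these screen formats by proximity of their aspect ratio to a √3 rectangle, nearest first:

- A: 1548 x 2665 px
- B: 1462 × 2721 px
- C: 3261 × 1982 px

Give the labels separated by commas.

Ratios: A = 2665 / 1548 ≈ 1.722; B = 2721 / 1462 ≈ 1.861; C = 3261 / 1982 ≈ 1.645.
|Δ from 1.732|: A 0.010; B 0.129; C 0.087.

A, C, B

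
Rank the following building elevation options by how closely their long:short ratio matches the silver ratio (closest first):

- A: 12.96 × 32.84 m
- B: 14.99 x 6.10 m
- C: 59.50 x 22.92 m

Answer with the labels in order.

B, A, C

A: 32.84/12.96 ≈ 2.534 → |2.534 − 2.414| = 0.120
B: 14.99/6.10 ≈ 2.457 → |2.457 − 2.414| = 0.043
C: 59.50/22.92 ≈ 2.596 → |2.596 − 2.414| = 0.182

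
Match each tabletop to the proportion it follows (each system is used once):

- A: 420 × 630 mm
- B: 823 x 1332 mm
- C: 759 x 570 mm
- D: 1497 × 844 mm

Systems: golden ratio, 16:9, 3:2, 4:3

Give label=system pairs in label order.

A=3:2, B=golden ratio, C=4:3, D=16:9

A = 630/420 ≈ 1.500 → 3:2 (1.500)
B = 1332/823 ≈ 1.618 → golden ratio (1.618)
C = 759/570 ≈ 1.332 → 4:3 (1.333)
D = 1497/844 ≈ 1.774 → 16:9 (1.778)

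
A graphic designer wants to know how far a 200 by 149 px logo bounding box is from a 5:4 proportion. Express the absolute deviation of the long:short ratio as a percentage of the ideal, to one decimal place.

7.4%

Ratio = 200 / 149 ≈ 1.3423.
Ideal 5:4 = 1.2500. |1.3423 − 1.2500| / 1.2500 ≈ 7.38% → 7.4%.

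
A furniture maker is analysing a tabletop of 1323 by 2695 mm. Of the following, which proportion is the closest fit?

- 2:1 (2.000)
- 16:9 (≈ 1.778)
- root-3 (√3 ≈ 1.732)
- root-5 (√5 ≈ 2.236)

2695/1323 ≈ 2.037. Nearest candidates are 2:1 (2.000, off by 0.037) and root-5 (2.236, off by 0.199).

2:1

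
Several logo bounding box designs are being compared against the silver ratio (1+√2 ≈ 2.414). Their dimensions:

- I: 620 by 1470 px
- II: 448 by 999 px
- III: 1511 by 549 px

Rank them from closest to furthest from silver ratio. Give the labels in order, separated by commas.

I, II, III

Ratios: I = 1470 / 620 ≈ 2.371; II = 999 / 448 ≈ 2.230; III = 1511 / 549 ≈ 2.752.
|Δ from 2.414|: I 0.043; II 0.184; III 0.338.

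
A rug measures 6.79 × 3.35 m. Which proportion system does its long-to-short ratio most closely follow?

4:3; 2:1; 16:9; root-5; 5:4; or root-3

Ratio = 6.79 / 3.35 ≈ 2.027.
Distances: 4:3 1.333 (Δ 0.694); 2:1 2.000 (Δ 0.027); 16:9 1.778 (Δ 0.249); root-5 2.236 (Δ 0.209); 5:4 1.250 (Δ 0.777); root-3 1.732 (Δ 0.295).

2:1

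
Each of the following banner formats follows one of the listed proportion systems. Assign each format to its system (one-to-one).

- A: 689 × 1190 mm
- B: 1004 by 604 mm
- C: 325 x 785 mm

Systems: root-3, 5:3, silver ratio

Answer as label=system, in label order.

A=root-3, B=5:3, C=silver ratio

Ratios: A ≈ 1.727; B ≈ 1.662; C ≈ 2.415.
Targets: root-3 ≈ 1.732; 5:3 ≈ 1.667; silver ratio ≈ 2.414.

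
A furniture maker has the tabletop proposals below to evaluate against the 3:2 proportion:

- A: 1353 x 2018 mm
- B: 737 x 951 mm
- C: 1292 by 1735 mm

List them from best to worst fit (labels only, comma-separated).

A: 2018/1353 ≈ 1.492 → |1.492 − 1.500| = 0.008
B: 951/737 ≈ 1.290 → |1.290 − 1.500| = 0.210
C: 1735/1292 ≈ 1.343 → |1.343 − 1.500| = 0.157

A, C, B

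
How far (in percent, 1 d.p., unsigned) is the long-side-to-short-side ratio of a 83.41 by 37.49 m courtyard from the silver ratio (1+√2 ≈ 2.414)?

Ratio = 83.41 / 37.49 ≈ 2.2249.
Ideal silver ratio ≈ 2.4142. |2.2249 − 2.4142| / 2.4142 ≈ 7.84% → 7.8%.

7.8%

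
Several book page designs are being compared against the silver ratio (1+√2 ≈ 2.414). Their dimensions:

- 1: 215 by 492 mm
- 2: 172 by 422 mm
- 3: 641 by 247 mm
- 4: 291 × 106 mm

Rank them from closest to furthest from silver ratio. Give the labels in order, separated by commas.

2, 1, 3, 4

1: 492/215 ≈ 2.288 → |2.288 − 2.414| = 0.126
2: 422/172 ≈ 2.453 → |2.453 − 2.414| = 0.039
3: 641/247 ≈ 2.595 → |2.595 − 2.414| = 0.181
4: 291/106 ≈ 2.745 → |2.745 − 2.414| = 0.331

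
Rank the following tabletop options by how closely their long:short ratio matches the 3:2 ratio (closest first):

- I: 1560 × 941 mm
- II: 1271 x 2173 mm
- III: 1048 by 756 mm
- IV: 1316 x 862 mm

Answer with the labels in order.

IV, III, I, II

I: 1560/941 ≈ 1.658 → |1.658 − 1.500| = 0.158
II: 2173/1271 ≈ 1.710 → |1.710 − 1.500| = 0.210
III: 1048/756 ≈ 1.386 → |1.386 − 1.500| = 0.114
IV: 1316/862 ≈ 1.527 → |1.527 − 1.500| = 0.027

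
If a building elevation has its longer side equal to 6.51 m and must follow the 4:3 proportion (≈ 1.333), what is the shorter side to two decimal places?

4.88 m

4:3 ≈ 1.33333.
Shorter side = 6.51 ÷ 1.33333 ≈ 4.8825 → 4.88 m.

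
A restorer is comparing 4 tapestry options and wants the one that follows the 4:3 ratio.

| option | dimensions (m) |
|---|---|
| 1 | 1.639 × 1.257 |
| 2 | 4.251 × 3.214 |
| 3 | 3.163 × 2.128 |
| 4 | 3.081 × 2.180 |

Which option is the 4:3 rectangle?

Target 4:3 ≈ 1.333.
1: 1.304 (Δ0.029)  2: 1.323 (Δ0.010)  3: 1.486 (Δ0.153)  4: 1.413 (Δ0.080)

2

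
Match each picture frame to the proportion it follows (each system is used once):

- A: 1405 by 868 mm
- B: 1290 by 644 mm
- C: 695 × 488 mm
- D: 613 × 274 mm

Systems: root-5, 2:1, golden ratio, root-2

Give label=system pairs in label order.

A = 1405/868 ≈ 1.619 → golden ratio (1.618)
B = 1290/644 ≈ 2.003 → 2:1 (2.000)
C = 695/488 ≈ 1.424 → root-2 (1.414)
D = 613/274 ≈ 2.237 → root-5 (2.236)

A=golden ratio, B=2:1, C=root-2, D=root-5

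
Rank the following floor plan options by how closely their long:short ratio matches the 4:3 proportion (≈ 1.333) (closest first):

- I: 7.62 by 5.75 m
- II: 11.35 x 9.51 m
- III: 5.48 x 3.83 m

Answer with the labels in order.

I, III, II

Ratios: I = 7.62 / 5.75 ≈ 1.325; II = 11.35 / 9.51 ≈ 1.193; III = 5.48 / 3.83 ≈ 1.431.
|Δ from 1.333|: I 0.008; II 0.140; III 0.098.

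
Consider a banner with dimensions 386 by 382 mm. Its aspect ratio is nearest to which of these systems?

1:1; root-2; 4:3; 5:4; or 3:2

1:1

Ratio = 386 / 382 ≈ 1.010.
Distances: 1:1 1.000 (Δ 0.010); root-2 1.414 (Δ 0.404); 4:3 1.333 (Δ 0.323); 5:4 1.250 (Δ 0.240); 3:2 1.500 (Δ 0.490).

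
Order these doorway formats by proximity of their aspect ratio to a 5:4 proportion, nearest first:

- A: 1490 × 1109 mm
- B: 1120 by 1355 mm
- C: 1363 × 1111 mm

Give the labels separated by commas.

Ratios: A = 1490 / 1109 ≈ 1.344; B = 1355 / 1120 ≈ 1.210; C = 1363 / 1111 ≈ 1.227.
|Δ from 1.250|: A 0.094; B 0.040; C 0.023.

C, B, A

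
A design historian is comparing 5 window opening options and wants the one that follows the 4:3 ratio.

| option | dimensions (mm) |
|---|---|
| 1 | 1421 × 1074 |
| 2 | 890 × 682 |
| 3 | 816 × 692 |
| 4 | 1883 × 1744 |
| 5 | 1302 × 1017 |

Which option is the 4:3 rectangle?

Target 4:3 ≈ 1.333.
1: 1.323 (Δ0.010)  2: 1.305 (Δ0.028)  3: 1.179 (Δ0.154)  4: 1.080 (Δ0.253)  5: 1.280 (Δ0.053)

1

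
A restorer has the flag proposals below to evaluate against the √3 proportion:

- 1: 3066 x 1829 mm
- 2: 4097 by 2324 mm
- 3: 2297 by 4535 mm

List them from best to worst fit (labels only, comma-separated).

1: 3066/1829 ≈ 1.676 → |1.676 − 1.732| = 0.056
2: 4097/2324 ≈ 1.763 → |1.763 − 1.732| = 0.031
3: 4535/2297 ≈ 1.974 → |1.974 − 1.732| = 0.242

2, 1, 3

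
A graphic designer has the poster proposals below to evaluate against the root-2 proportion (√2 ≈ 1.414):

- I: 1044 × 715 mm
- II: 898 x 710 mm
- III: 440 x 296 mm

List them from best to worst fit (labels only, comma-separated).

Ratios: I = 1044 / 715 ≈ 1.460; II = 898 / 710 ≈ 1.265; III = 440 / 296 ≈ 1.486.
|Δ from 1.414|: I 0.046; II 0.149; III 0.072.

I, III, II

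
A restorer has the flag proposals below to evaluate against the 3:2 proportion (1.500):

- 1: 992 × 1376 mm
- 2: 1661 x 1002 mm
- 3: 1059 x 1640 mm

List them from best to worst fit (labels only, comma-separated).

1: 1376/992 ≈ 1.387 → |1.387 − 1.500| = 0.113
2: 1661/1002 ≈ 1.658 → |1.658 − 1.500| = 0.158
3: 1640/1059 ≈ 1.549 → |1.549 − 1.500| = 0.049

3, 1, 2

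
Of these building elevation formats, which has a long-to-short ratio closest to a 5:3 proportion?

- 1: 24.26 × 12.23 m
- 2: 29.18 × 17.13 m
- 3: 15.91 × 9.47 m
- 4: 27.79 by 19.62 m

Target 5:3 ≈ 1.667.
1: 1.984 (Δ0.317)  2: 1.703 (Δ0.036)  3: 1.680 (Δ0.013)  4: 1.416 (Δ0.251)

3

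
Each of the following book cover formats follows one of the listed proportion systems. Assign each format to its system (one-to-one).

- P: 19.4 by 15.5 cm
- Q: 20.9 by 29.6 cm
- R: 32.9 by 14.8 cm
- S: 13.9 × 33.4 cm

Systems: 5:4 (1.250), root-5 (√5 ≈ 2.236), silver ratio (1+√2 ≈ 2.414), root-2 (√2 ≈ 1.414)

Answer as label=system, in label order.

P=5:4, Q=root-2, R=root-5, S=silver ratio

P = 19.4/15.5 ≈ 1.252 → 5:4 (1.250)
Q = 29.6/20.9 ≈ 1.416 → root-2 (1.414)
R = 32.9/14.8 ≈ 2.223 → root-5 (2.236)
S = 33.4/13.9 ≈ 2.403 → silver ratio (2.414)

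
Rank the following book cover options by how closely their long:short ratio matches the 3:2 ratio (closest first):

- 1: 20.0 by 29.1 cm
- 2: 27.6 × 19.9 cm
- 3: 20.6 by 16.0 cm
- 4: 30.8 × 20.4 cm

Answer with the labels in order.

4, 1, 2, 3

1: 29.1/20.0 ≈ 1.455 → |1.455 − 1.500| = 0.045
2: 27.6/19.9 ≈ 1.387 → |1.387 − 1.500| = 0.113
3: 20.6/16.0 ≈ 1.288 → |1.288 − 1.500| = 0.212
4: 30.8/20.4 ≈ 1.510 → |1.510 − 1.500| = 0.010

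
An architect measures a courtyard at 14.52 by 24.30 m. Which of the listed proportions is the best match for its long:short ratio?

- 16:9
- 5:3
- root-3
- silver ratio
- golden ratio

Ratio = 24.30 / 14.52 ≈ 1.674.
Distances: 16:9 1.778 (Δ 0.104); 5:3 1.667 (Δ 0.007); root-3 1.732 (Δ 0.058); silver ratio 2.414 (Δ 0.740); golden ratio 1.618 (Δ 0.056).

5:3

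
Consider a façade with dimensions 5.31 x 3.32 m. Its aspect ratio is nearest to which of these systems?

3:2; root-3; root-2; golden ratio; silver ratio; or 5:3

5.31/3.32 ≈ 1.599. Nearest candidates are golden ratio (1.618, off by 0.019) and 5:3 (1.667, off by 0.068).

golden ratio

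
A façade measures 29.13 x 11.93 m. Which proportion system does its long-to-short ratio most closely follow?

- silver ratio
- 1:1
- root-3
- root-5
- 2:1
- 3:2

silver ratio

Ratio = 29.13 / 11.93 ≈ 2.442.
Distances: silver ratio 2.414 (Δ 0.028); 1:1 1.000 (Δ 1.442); root-3 1.732 (Δ 0.710); root-5 2.236 (Δ 0.206); 2:1 2.000 (Δ 0.442); 3:2 1.500 (Δ 0.942).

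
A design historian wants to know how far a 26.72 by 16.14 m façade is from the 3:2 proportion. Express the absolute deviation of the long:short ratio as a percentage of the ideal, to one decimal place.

Ratio = 26.72 / 16.14 ≈ 1.6555.
Ideal 3:2 = 1.5000. |1.6555 − 1.5000| / 1.5000 ≈ 10.37% → 10.4%.

10.4%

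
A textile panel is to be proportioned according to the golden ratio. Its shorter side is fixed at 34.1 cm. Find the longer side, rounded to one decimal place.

55.2 cm

golden ratio ≈ 1.61803.
Longer side = 34.1 × 1.61803 ≈ 55.175 → 55.2 cm.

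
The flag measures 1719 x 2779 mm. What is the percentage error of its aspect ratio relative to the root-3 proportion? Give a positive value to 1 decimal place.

6.7%

Ratio = 2779 / 1719 ≈ 1.6166.
Ideal root-3 ≈ 1.7321. |1.6166 − 1.7321| / 1.7321 ≈ 6.67% → 6.7%.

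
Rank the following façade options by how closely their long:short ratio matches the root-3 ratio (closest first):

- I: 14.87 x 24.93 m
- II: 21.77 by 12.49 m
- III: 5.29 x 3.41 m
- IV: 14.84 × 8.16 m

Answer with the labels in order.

I: 24.93/14.87 ≈ 1.677 → |1.677 − 1.732| = 0.055
II: 21.77/12.49 ≈ 1.743 → |1.743 − 1.732| = 0.011
III: 5.29/3.41 ≈ 1.551 → |1.551 − 1.732| = 0.181
IV: 14.84/8.16 ≈ 1.819 → |1.819 − 1.732| = 0.087

II, I, IV, III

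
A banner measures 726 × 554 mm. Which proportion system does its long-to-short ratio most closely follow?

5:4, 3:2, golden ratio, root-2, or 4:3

4:3

726/554 ≈ 1.310. Nearest candidates are 4:3 (1.333, off by 0.023) and 5:4 (1.250, off by 0.060).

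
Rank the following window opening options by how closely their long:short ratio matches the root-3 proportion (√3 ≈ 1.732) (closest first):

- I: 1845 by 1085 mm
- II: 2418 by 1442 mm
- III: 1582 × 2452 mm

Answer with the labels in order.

I: 1845/1085 ≈ 1.700 → |1.700 − 1.732| = 0.032
II: 2418/1442 ≈ 1.677 → |1.677 − 1.732| = 0.055
III: 2452/1582 ≈ 1.550 → |1.550 − 1.732| = 0.182

I, II, III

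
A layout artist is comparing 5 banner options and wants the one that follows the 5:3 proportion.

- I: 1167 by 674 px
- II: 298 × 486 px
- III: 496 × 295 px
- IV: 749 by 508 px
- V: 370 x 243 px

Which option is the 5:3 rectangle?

Ratios (long/short): I ≈ 1.731; II ≈ 1.631; III ≈ 1.681; IV ≈ 1.474; V ≈ 1.523.
5:3 ≈ 1.667; option III is nearest (Δ 0.014).

III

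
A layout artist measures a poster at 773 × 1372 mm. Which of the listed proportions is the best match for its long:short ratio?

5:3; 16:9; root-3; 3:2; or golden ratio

Ratio = 1372 / 773 ≈ 1.775.
Distances: 5:3 1.667 (Δ 0.108); 16:9 1.778 (Δ 0.003); root-3 1.732 (Δ 0.043); 3:2 1.500 (Δ 0.275); golden ratio 1.618 (Δ 0.157).

16:9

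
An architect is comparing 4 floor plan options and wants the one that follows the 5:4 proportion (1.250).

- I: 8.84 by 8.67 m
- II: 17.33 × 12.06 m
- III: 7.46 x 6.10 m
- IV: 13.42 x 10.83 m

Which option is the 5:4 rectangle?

Target 5:4 ≈ 1.250.
I: 1.020 (Δ0.230)  II: 1.437 (Δ0.187)  III: 1.223 (Δ0.027)  IV: 1.239 (Δ0.011)

IV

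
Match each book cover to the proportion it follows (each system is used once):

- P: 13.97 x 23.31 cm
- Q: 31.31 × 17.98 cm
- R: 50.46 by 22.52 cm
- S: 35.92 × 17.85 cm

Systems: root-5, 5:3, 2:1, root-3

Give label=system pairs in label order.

P=5:3, Q=root-3, R=root-5, S=2:1

Ratios: P ≈ 1.669; Q ≈ 1.741; R ≈ 2.241; S ≈ 2.012.
Targets: root-5 ≈ 2.236; 5:3 ≈ 1.667; 2:1 ≈ 2.000; root-3 ≈ 1.732.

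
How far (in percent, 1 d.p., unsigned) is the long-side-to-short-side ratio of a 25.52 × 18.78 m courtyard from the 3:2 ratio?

9.4%

Ratio = 25.52 / 18.78 ≈ 1.3589.
Ideal 3:2 = 1.5000. |1.3589 − 1.5000| / 1.5000 ≈ 9.41% → 9.4%.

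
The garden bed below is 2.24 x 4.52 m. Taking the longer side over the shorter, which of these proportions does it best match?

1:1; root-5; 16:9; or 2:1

4.52/2.24 ≈ 2.018. Nearest candidates are 2:1 (2.000, off by 0.018) and root-5 (2.236, off by 0.218).

2:1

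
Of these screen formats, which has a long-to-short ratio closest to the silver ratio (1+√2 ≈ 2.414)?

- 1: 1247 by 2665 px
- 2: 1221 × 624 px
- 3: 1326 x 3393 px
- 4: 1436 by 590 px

Target silver ratio ≈ 2.414.
1: 2.137 (Δ0.277)  2: 1.957 (Δ0.457)  3: 2.559 (Δ0.145)  4: 2.434 (Δ0.020)

4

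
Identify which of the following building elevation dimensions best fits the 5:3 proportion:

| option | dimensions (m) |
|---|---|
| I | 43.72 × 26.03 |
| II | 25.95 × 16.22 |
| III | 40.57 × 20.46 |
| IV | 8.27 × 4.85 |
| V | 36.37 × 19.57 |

I

Ratios (long/short): I ≈ 1.680; II ≈ 1.600; III ≈ 1.983; IV ≈ 1.705; V ≈ 1.858.
5:3 ≈ 1.667; option I is nearest (Δ 0.013).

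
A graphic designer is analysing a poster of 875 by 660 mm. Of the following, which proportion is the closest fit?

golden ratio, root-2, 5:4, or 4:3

4:3

Ratio = 875 / 660 ≈ 1.326.
Distances: golden ratio 1.618 (Δ 0.292); root-2 1.414 (Δ 0.088); 5:4 1.250 (Δ 0.076); 4:3 1.333 (Δ 0.007).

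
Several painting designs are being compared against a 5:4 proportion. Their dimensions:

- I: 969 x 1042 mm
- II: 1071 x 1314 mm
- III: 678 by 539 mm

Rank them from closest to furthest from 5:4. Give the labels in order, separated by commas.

Ratios: I = 1042 / 969 ≈ 1.075; II = 1314 / 1071 ≈ 1.227; III = 678 / 539 ≈ 1.258.
|Δ from 1.250|: I 0.175; II 0.023; III 0.008.

III, II, I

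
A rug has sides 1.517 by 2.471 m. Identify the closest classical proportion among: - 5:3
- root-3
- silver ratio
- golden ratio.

golden ratio

Ratio = 2.471 / 1.517 ≈ 1.629.
Distances: 5:3 1.667 (Δ 0.038); root-3 1.732 (Δ 0.103); silver ratio 2.414 (Δ 0.785); golden ratio 1.618 (Δ 0.011).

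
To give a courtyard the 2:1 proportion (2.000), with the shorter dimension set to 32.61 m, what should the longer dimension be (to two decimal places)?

2:1 = 2.00000.
Longer side = 32.61 × 2.00000 ≈ 65.2200 → 65.22 m.

65.22 m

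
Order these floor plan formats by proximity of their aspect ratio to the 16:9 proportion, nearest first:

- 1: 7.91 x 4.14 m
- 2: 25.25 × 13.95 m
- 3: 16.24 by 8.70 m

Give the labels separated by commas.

Ratios: 1 = 7.91 / 4.14 ≈ 1.911; 2 = 25.25 / 13.95 ≈ 1.810; 3 = 16.24 / 8.70 ≈ 1.867.
|Δ from 1.778|: 1 0.133; 2 0.032; 3 0.089.

2, 3, 1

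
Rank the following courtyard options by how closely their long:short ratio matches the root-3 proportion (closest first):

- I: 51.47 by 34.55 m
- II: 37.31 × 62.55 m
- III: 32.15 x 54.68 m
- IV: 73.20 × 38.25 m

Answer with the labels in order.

I: 51.47/34.55 ≈ 1.490 → |1.490 − 1.732| = 0.242
II: 62.55/37.31 ≈ 1.676 → |1.676 − 1.732| = 0.056
III: 54.68/32.15 ≈ 1.701 → |1.701 − 1.732| = 0.031
IV: 73.20/38.25 ≈ 1.914 → |1.914 − 1.732| = 0.182

III, II, IV, I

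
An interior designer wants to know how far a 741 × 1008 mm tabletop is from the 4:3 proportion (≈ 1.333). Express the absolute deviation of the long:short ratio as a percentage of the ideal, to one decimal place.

Ratio = 1008 / 741 ≈ 1.3603.
Ideal 4:3 ≈ 1.3333. |1.3603 − 1.3333| / 1.3333 ≈ 2.03% → 2.0%.

2.0%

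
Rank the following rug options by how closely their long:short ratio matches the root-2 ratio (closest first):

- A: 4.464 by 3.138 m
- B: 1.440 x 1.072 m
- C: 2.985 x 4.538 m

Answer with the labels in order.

A, B, C

A: 4.464/3.138 ≈ 1.423 → |1.423 − 1.414| = 0.009
B: 1.440/1.072 ≈ 1.343 → |1.343 − 1.414| = 0.071
C: 4.538/2.985 ≈ 1.520 → |1.520 − 1.414| = 0.106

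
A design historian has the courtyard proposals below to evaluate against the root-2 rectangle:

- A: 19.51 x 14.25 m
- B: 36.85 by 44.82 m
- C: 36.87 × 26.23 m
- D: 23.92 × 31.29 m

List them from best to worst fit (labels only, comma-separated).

Ratios: A = 19.51 / 14.25 ≈ 1.369; B = 44.82 / 36.85 ≈ 1.216; C = 36.87 / 26.23 ≈ 1.406; D = 31.29 / 23.92 ≈ 1.308.
|Δ from 1.414|: A 0.045; B 0.198; C 0.008; D 0.106.

C, A, D, B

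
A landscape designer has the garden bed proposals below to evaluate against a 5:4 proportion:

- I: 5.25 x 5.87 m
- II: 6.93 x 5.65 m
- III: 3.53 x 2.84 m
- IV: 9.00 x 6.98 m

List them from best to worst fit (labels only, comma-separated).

Ratios: I = 5.87 / 5.25 ≈ 1.118; II = 6.93 / 5.65 ≈ 1.227; III = 3.53 / 2.84 ≈ 1.243; IV = 9.00 / 6.98 ≈ 1.289.
|Δ from 1.250|: I 0.132; II 0.023; III 0.007; IV 0.039.

III, II, IV, I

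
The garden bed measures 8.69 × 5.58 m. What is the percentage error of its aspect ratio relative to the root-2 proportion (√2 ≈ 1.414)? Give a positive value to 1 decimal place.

10.1%

Ratio = 8.69 / 5.58 ≈ 1.5573.
Ideal root-2 ≈ 1.4142. |1.5573 − 1.4142| / 1.4142 ≈ 10.12% → 10.1%.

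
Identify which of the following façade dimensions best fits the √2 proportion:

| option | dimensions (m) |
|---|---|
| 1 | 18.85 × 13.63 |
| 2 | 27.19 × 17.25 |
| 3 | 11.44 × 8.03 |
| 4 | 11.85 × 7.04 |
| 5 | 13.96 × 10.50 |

Ratios (long/short): 1 ≈ 1.383; 2 ≈ 1.576; 3 ≈ 1.425; 4 ≈ 1.683; 5 ≈ 1.330.
root-2 ≈ 1.414; option 3 is nearest (Δ 0.011).

3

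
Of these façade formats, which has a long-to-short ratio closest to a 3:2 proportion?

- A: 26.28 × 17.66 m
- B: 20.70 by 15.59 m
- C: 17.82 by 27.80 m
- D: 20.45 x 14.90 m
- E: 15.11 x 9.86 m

A

Target 3:2 ≈ 1.500.
A: 1.488 (Δ0.012)  B: 1.328 (Δ0.172)  C: 1.560 (Δ0.060)  D: 1.372 (Δ0.128)  E: 1.532 (Δ0.032)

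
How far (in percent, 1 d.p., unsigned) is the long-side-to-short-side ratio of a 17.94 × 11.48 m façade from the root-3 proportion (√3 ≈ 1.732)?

Ratio = 17.94 / 11.48 ≈ 1.5627.
Ideal root-3 ≈ 1.7321. |1.5627 − 1.7321| / 1.7321 ≈ 9.78% → 9.8%.

9.8%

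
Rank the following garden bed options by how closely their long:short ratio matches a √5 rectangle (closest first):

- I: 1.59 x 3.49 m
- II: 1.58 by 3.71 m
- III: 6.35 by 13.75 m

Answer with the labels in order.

I: 3.49/1.59 ≈ 2.195 → |2.195 − 2.236| = 0.041
II: 3.71/1.58 ≈ 2.348 → |2.348 − 2.236| = 0.112
III: 13.75/6.35 ≈ 2.165 → |2.165 − 2.236| = 0.071

I, III, II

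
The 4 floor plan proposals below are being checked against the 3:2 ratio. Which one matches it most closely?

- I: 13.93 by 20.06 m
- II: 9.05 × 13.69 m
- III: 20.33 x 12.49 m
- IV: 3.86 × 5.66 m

Ratios (long/short): I ≈ 1.440; II ≈ 1.513; III ≈ 1.628; IV ≈ 1.466.
3:2 ≈ 1.500; option II is nearest (Δ 0.013).

II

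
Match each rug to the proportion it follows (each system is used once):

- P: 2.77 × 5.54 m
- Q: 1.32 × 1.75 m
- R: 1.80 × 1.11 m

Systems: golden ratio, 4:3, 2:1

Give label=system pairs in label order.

P=2:1, Q=4:3, R=golden ratio

P = 5.54/2.77 ≈ 2.000 → 2:1 (2.000)
Q = 1.75/1.32 ≈ 1.326 → 4:3 (1.333)
R = 1.80/1.11 ≈ 1.622 → golden ratio (1.618)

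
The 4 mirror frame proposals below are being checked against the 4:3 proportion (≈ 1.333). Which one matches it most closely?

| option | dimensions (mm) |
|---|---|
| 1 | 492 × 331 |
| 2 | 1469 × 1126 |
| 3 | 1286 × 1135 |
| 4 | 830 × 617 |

Ratios (long/short): 1 ≈ 1.486; 2 ≈ 1.305; 3 ≈ 1.133; 4 ≈ 1.345.
4:3 ≈ 1.333; option 4 is nearest (Δ 0.012).

4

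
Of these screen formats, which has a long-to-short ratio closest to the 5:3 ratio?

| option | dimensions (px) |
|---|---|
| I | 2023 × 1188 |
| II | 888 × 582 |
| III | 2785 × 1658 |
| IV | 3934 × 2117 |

III

Ratios (long/short): I ≈ 1.703; II ≈ 1.526; III ≈ 1.680; IV ≈ 1.858.
5:3 ≈ 1.667; option III is nearest (Δ 0.013).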